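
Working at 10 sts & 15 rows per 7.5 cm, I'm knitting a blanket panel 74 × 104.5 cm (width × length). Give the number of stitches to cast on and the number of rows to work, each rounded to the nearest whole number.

Stitch gauge = 10/7.5 = 1.333 sts/cm; 74 × 1.333 = 98.67 → 99 sts.
Row gauge = 15/7.5 = 2 rows/cm; 104.5 × 2 = 209.00 → 209 rows.

Cast on 99 stitches and work 209 rows.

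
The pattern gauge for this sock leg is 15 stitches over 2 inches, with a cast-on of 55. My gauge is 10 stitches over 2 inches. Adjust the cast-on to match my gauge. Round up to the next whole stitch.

Cast on 37 stitches.

Scale factor = 10 / 15 = 0.667.
55 × 10 / 15 = 36.67 sts.
→ 37 sts.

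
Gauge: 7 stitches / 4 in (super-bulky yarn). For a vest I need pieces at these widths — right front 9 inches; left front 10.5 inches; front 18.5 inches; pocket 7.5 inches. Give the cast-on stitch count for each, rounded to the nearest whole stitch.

right front 16; left front 18; front 32; pocket 13.

Rate = 7/4 = 1.75 sts per in.
right front: 9 × 1.75 = 15.75 → 16.
left front: 10.5 × 1.75 = 18.38 → 18.
front: 18.5 × 1.75 = 32.38 → 32.
pocket: 7.5 × 1.75 = 13.12 → 13.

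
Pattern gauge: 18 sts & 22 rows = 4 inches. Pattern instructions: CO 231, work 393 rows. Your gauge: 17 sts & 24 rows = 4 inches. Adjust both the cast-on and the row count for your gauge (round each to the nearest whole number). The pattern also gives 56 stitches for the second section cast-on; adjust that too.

Stitches: 231 × 17/18 = 218.17 → 218.
Rows: 393 × 24/22 = 428.73 → 429.
second section cast-on: 56 × 17/18 = 52.89 → 53.

Cast on 218 stitches; work 429 rows; second section cast-on 53 stitches.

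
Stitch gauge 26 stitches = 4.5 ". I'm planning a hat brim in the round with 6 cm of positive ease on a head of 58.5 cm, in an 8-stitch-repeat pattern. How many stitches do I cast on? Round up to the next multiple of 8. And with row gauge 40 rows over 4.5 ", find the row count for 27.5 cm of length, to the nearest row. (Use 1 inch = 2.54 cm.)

Cast on 152 stitches; work 96 rows.

Finished = 58.5 + 6 = 64.5 cm.
64.5 cm × 1/2.54 = 25.39 inches.
26/4.5 = 5.778 sts per in; 25.39 × 5.778 = 146.72 sts.
Next multiple of 8 → 152.
27.5 cm = 10.83 inches; × 8.889 = 96.24 → 96 rows.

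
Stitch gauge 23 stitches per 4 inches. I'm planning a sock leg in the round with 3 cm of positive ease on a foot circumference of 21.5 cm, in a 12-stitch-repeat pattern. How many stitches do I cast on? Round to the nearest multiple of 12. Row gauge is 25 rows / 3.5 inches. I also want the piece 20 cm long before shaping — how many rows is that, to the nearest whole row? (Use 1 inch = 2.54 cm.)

Cast on 60 stitches; work 56 rows.

Finished = 21.5 + 3 = 24.5 cm.
24.5 cm × 1/2.54 = 9.65 inches.
23/4 = 5.75 sts per in; 9.65 × 5.75 = 55.46 sts.
Nearest multiple of 12 → 60.
20 cm = 7.87 inches; × 7.143 = 56.24 → 56 rows.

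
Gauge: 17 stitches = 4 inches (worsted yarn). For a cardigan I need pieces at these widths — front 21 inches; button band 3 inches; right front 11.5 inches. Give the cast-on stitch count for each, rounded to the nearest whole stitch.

Rate = 17/4 = 4.25 sts per in.
front: 21 × 4.25 = 89.25 → 89.
button band: 3 × 4.25 = 12.75 → 13.
right front: 11.5 × 4.25 = 48.88 → 49.

front 89; button band 13; right front 49.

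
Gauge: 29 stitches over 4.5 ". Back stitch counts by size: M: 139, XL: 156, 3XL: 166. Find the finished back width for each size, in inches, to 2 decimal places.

M 21.57 inches; XL 24.21 inches; 3XL 25.76 inches.

29/4.5 = 6.444 sts per in.
M: 139 / 6.444 = 21.569 → 21.57 in.
XL: 156 / 6.444 = 24.207 → 24.21 in.
3XL: 166 / 6.444 = 25.759 → 25.76 in.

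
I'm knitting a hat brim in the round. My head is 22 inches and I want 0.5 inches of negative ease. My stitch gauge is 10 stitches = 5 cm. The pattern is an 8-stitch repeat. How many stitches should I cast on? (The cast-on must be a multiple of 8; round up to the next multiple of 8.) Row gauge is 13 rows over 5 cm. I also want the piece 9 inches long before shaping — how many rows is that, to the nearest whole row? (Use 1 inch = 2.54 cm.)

Cast on 112 stitches; work 59 rows.

Finished = 22 − 0.5 = 21.5 inches.
21.5 inches × 2.54 = 54.61 cm.
10/5 = 2 sts per cm; 54.61 × 2 = 109.22 sts.
Next multiple of 8 → 112.
9 inches = 22.86 cm; × 2.6 = 59.44 → 59 rows.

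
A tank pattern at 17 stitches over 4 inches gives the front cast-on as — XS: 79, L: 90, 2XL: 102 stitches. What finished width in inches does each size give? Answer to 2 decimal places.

XS 18.59 inches; L 21.18 inches; 2XL 24.00 inches.

17/4 = 4.25 sts per in.
XS: 79 / 4.25 = 18.588 → 18.59 in.
L: 90 / 4.25 = 21.176 → 21.18 in.
2XL: 102 / 4.25 = 24.000 → 24.00 in.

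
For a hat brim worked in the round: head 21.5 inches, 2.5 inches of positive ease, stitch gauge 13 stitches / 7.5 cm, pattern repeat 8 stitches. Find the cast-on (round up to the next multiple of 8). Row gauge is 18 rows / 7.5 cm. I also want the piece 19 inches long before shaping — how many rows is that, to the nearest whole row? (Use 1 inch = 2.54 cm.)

Finished = 21.5 + 2.5 = 24 inches.
24 inches × 2.54 = 60.96 cm.
13/7.5 = 1.733 sts per cm; 60.96 × 1.733 = 105.66 sts.
Next multiple of 8 → 112.
19 inches = 48.26 cm; × 2.4 = 115.82 → 116 rows.

Cast on 112 stitches; work 116 rows.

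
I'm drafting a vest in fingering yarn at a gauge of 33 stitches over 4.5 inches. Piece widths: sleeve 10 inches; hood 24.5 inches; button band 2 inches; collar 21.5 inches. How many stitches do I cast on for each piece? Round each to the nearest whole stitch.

sleeve 73; hood 180; button band 15; collar 158.

Rate = 33/4.5 = 7.333 sts per in.
sleeve: 10 × 7.333 = 73.33 → 73.
hood: 24.5 × 7.333 = 179.67 → 180.
button band: 2 × 7.333 = 14.67 → 15.
collar: 21.5 × 7.333 = 157.67 → 158.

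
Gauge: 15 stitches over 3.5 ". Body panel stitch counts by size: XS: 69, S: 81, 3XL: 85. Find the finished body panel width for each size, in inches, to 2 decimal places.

XS 16.10 inches; S 18.90 inches; 3XL 19.83 inches.

15/3.5 = 4.286 sts per in.
XS: 69 / 4.286 = 16.100 → 16.10 in.
S: 81 / 4.286 = 18.900 → 18.90 in.
3XL: 85 / 4.286 = 19.833 → 19.83 in.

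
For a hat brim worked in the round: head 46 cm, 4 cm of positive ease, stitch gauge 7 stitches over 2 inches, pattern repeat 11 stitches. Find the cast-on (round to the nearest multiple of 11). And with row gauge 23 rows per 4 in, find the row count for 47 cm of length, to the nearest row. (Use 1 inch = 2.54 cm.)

Finished = 46 + 4 = 50 cm.
50 cm × 1/2.54 = 19.69 inches.
7/2 = 3.5 sts per in; 19.69 × 3.5 = 68.90 sts.
Nearest multiple of 11 → 66.
47 cm = 18.50 inches; × 5.75 = 106.40 → 106 rows.

Cast on 66 stitches; work 106 rows.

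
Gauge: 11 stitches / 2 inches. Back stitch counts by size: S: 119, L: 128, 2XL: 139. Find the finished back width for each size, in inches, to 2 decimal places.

11/2 = 5.5 sts per in.
S: 119 / 5.5 = 21.636 → 21.64 in.
L: 128 / 5.5 = 23.273 → 23.27 in.
2XL: 139 / 5.5 = 25.273 → 25.27 in.

S 21.64 inches; L 23.27 inches; 2XL 25.27 inches.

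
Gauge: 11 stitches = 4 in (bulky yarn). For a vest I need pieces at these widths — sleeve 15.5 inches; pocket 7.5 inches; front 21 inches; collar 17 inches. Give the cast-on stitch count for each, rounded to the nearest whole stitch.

Rate = 11/4 = 2.75 sts per in.
sleeve: 15.5 × 2.75 = 42.62 → 43.
pocket: 7.5 × 2.75 = 20.62 → 21.
front: 21 × 2.75 = 57.75 → 58.
collar: 17 × 2.75 = 46.75 → 47.

sleeve 43; pocket 21; front 58; collar 47.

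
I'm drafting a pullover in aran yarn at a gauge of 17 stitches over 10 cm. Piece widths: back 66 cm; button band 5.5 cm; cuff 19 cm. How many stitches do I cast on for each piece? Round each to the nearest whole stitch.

Rate = 17/10 = 1.7 sts per cm.
back: 66 × 1.7 = 112.20 → 112.
button band: 5.5 × 1.7 = 9.35 → 9.
cuff: 19 × 1.7 = 32.30 → 32.

back 112; button band 9; cuff 32.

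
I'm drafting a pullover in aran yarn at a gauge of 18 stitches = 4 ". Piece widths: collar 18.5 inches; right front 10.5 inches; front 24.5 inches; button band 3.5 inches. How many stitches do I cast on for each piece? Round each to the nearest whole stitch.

Rate = 18/4 = 4.5 sts per in.
collar: 18.5 × 4.5 = 83.25 → 83.
right front: 10.5 × 4.5 = 47.25 → 47.
front: 24.5 × 4.5 = 110.25 → 110.
button band: 3.5 × 4.5 = 15.75 → 16.

collar 83; right front 47; front 110; button band 16.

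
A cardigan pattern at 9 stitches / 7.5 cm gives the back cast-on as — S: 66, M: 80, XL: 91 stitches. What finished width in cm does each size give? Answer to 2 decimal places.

S 55.00 cm; M 66.67 cm; XL 75.83 cm.

9/7.5 = 1.2 sts per cm.
S: 66 / 1.2 = 55.000 → 55.00 cm.
M: 80 / 1.2 = 66.667 → 66.67 cm.
XL: 91 / 1.2 = 75.833 → 75.83 cm.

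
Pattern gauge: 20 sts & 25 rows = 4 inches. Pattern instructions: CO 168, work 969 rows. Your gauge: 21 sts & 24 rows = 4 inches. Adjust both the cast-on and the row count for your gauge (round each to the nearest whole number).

Stitches: 168 × 21/20 = 176.40 → 176.
Rows: 969 × 24/25 = 930.24 → 930.

Cast on 176 stitches; work 930 rows.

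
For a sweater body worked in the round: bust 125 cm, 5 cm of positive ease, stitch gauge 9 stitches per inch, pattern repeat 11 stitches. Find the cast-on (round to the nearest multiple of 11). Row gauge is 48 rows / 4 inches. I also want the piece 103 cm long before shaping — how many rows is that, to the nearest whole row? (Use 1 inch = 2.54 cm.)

Cast on 462 stitches; work 487 rows.

Finished = 125 + 5 = 130 cm.
130 cm × 1/2.54 = 51.18 inches.
9/1 = 9 sts per in; 51.18 × 9 = 460.63 sts.
Nearest multiple of 11 → 462.
103 cm = 40.55 inches; × 12 = 486.61 → 487 rows.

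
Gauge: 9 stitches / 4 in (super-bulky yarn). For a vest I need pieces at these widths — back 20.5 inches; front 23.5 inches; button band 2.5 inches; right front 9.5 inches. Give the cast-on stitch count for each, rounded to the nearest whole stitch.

back 46; front 53; button band 6; right front 21.

Rate = 9/4 = 2.25 sts per in.
back: 20.5 × 2.25 = 46.12 → 46.
front: 23.5 × 2.25 = 52.88 → 53.
button band: 2.5 × 2.25 = 5.62 → 6.
right front: 9.5 × 2.25 = 21.38 → 21.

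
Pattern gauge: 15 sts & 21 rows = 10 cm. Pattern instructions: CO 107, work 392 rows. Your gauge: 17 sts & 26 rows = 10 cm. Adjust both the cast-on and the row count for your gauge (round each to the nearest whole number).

Stitches: 107 × 17/15 = 121.27 → 121.
Rows: 392 × 26/21 = 485.33 → 485.

Cast on 121 stitches; work 485 rows.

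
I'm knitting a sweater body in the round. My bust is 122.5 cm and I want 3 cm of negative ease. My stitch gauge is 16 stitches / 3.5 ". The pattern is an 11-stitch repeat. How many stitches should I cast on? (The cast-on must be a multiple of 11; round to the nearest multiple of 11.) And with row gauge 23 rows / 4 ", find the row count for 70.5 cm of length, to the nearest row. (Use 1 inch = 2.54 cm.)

Finished = 122.5 − 3 = 119.5 cm.
119.5 cm × 1/2.54 = 47.05 inches.
16/3.5 = 4.571 sts per in; 47.05 × 4.571 = 215.07 sts.
Nearest multiple of 11 → 220.
70.5 cm = 27.76 inches; × 5.75 = 159.60 → 160 rows.

Cast on 220 stitches; work 160 rows.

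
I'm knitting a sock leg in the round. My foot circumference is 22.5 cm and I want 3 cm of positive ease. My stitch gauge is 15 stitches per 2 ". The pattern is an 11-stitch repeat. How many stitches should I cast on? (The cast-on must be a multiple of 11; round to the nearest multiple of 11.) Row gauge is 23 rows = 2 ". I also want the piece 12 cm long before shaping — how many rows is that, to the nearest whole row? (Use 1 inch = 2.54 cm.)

Cast on 77 stitches; work 54 rows.

Finished = 22.5 + 3 = 25.5 cm.
25.5 cm × 1/2.54 = 10.04 inches.
15/2 = 7.5 sts per in; 10.04 × 7.5 = 75.30 sts.
Nearest multiple of 11 → 77.
12 cm = 4.72 inches; × 11.5 = 54.33 → 54 rows.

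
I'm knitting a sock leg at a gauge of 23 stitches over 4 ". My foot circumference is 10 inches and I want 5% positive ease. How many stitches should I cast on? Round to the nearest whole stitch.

60 stitches.

Finished = 10 × 1.05 = 10.50 in.
23 / 4 = 5.75 sts per inch.
10.50 × 5.75 = 60.38 sts.
→ 60 sts.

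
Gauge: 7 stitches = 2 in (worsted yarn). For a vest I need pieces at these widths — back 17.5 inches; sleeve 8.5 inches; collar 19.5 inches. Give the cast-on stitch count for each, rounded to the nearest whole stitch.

Rate = 7/2 = 3.5 sts per in.
back: 17.5 × 3.5 = 61.25 → 61.
sleeve: 8.5 × 3.5 = 29.75 → 30.
collar: 19.5 × 3.5 = 68.25 → 68.

back 61; sleeve 30; collar 68.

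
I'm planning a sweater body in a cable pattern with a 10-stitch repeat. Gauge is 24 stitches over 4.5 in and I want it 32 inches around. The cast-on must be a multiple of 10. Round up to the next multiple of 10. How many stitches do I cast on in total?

Cast on 180 stitches.

24 / 4.5 = 5.333 sts per inch.
32 × 5.333 = 170.67 sts.
Next multiple of 10: 180.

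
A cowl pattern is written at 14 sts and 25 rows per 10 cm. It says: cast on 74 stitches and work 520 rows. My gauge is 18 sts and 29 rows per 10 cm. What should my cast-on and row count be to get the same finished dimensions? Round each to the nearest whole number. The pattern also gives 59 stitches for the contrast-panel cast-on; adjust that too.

Stitches: 74 × 18/14 = 95.14 → 95.
Rows: 520 × 29/25 = 603.20 → 603.
contrast-panel cast-on: 59 × 18/14 = 75.86 → 76.

Cast on 95 stitches; work 603 rows; contrast-panel cast-on 76 stitches.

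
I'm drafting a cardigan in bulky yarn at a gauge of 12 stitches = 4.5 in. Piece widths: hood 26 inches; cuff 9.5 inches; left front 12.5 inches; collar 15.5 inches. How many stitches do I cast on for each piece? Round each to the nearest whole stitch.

hood 69; cuff 25; left front 33; collar 41.

Rate = 12/4.5 = 2.667 sts per in.
hood: 26 × 2.667 = 69.33 → 69.
cuff: 9.5 × 2.667 = 25.33 → 25.
left front: 12.5 × 2.667 = 33.33 → 33.
collar: 15.5 × 2.667 = 41.33 → 41.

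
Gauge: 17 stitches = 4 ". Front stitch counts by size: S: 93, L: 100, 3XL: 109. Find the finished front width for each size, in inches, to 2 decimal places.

S 21.88 inches; L 23.53 inches; 3XL 25.65 inches.

17/4 = 4.25 sts per in.
S: 93 / 4.25 = 21.882 → 21.88 in.
L: 100 / 4.25 = 23.529 → 23.53 in.
3XL: 109 / 4.25 = 25.647 → 25.65 in.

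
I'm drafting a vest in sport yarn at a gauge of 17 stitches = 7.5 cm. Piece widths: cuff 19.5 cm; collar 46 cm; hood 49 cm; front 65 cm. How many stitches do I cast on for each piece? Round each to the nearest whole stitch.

cuff 44; collar 104; hood 111; front 147.

Rate = 17/7.5 = 2.267 sts per cm.
cuff: 19.5 × 2.267 = 44.20 → 44.
collar: 46 × 2.267 = 104.27 → 104.
hood: 49 × 2.267 = 111.07 → 111.
front: 65 × 2.267 = 147.33 → 147.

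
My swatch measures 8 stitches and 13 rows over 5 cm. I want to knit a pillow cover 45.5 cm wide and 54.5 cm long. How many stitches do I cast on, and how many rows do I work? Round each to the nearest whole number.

Cast on 73 stitches and work 142 rows.

Stitch gauge = 8/5 = 1.6 sts/cm; 45.5 × 1.6 = 72.80 → 73 sts.
Row gauge = 13/5 = 2.6 rows/cm; 54.5 × 2.6 = 141.70 → 142 rows.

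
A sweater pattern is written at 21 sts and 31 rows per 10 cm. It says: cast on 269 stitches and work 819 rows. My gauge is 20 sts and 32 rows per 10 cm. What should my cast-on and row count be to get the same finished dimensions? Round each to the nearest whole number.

Cast on 256 stitches; work 845 rows.

Stitches: 269 × 20/21 = 256.19 → 256.
Rows: 819 × 32/31 = 845.42 → 845.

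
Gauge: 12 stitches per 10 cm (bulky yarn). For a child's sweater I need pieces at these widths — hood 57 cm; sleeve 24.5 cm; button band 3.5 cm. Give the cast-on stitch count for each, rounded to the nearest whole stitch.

hood 68; sleeve 29; button band 4.

Rate = 12/10 = 1.2 sts per cm.
hood: 57 × 1.2 = 68.40 → 68.
sleeve: 24.5 × 1.2 = 29.40 → 29.
button band: 3.5 × 1.2 = 4.20 → 4.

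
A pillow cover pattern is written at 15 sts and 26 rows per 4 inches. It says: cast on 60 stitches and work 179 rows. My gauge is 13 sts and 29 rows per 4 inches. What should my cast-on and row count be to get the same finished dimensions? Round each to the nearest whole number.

Cast on 52 stitches; work 200 rows.

Stitches: 60 × 13/15 = 52.00 → 52.
Rows: 179 × 29/26 = 199.65 → 200.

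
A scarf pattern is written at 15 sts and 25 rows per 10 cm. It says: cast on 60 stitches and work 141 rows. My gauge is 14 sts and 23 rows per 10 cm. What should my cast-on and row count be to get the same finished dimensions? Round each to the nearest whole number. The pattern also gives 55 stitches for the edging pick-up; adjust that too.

Stitches: 60 × 14/15 = 56.00 → 56.
Rows: 141 × 23/25 = 129.72 → 130.
edging pick-up: 55 × 14/15 = 51.33 → 51.

Cast on 56 stitches; work 130 rows; edging pick-up 51 stitches.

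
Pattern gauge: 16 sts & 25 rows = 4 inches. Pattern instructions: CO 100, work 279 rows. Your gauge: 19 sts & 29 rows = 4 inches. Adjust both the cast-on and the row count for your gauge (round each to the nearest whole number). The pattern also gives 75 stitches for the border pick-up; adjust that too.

Stitches: 100 × 19/16 = 118.75 → 119.
Rows: 279 × 29/25 = 323.64 → 324.
border pick-up: 75 × 19/16 = 89.06 → 89.

Cast on 119 stitches; work 324 rows; border pick-up 89 stitches.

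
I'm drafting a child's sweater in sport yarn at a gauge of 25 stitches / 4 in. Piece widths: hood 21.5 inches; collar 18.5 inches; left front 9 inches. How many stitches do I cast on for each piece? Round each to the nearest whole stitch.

hood 134; collar 116; left front 56.

Rate = 25/4 = 6.25 sts per in.
hood: 21.5 × 6.25 = 134.38 → 134.
collar: 18.5 × 6.25 = 115.62 → 116.
left front: 9 × 6.25 = 56.25 → 56.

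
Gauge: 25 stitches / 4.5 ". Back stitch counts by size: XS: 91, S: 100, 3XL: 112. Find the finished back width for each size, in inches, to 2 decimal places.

25/4.5 = 5.556 sts per in.
XS: 91 / 5.556 = 16.380 → 16.38 in.
S: 100 / 5.556 = 18.000 → 18.00 in.
3XL: 112 / 5.556 = 20.160 → 20.16 in.

XS 16.38 inches; S 18.00 inches; 3XL 20.16 inches.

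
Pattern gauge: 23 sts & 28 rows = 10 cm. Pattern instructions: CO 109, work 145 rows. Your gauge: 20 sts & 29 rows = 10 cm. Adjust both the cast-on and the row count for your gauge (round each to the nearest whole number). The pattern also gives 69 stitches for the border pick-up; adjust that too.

Cast on 95 stitches; work 150 rows; border pick-up 60 stitches.

Stitches: 109 × 20/23 = 94.78 → 95.
Rows: 145 × 29/28 = 150.18 → 150.
border pick-up: 69 × 20/23 = 60.00 → 60.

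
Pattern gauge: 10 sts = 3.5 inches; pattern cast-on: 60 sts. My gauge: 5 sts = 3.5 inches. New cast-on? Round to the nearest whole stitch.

Cast on 30 stitches.

Scale factor = 5 / 10 = 0.500.
60 × 5 / 10 = 30.00 sts.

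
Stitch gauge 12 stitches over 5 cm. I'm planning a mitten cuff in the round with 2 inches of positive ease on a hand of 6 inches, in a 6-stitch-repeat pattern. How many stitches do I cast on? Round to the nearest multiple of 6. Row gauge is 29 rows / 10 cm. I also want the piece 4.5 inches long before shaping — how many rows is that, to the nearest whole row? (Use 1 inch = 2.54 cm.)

Cast on 48 stitches; work 33 rows.

Finished = 6 + 2 = 8 inches.
8 inches × 2.54 = 20.32 cm.
12/5 = 2.4 sts per cm; 20.32 × 2.4 = 48.77 sts.
Nearest multiple of 6 → 48.
4.5 inches = 11.43 cm; × 2.9 = 33.15 → 33 rows.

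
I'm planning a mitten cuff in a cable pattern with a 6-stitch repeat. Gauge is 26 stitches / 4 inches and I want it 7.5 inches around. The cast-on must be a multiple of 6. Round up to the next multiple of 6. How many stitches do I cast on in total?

26 / 4 = 6.5 sts per inch.
7.5 × 6.5 = 48.75 sts.
Next multiple of 6: 54.

Cast on 54 stitches.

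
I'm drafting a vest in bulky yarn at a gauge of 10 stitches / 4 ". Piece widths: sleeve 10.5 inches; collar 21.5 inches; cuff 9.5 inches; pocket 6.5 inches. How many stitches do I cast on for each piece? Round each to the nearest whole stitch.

sleeve 26; collar 54; cuff 24; pocket 16.

Rate = 10/4 = 2.5 sts per in.
sleeve: 10.5 × 2.5 = 26.25 → 26.
collar: 21.5 × 2.5 = 53.75 → 54.
cuff: 9.5 × 2.5 = 23.75 → 24.
pocket: 6.5 × 2.5 = 16.25 → 16.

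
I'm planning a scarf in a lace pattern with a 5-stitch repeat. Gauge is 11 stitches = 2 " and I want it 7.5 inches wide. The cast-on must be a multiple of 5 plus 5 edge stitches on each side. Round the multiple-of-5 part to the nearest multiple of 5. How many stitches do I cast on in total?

11 / 2 = 5.5 sts per inch.
7.5 × 5.5 = 41.25 sts.
Less 10 edge sts → 31.25 for the repeat.
Nearest multiple of 5: 30.
Add back 10 edge sts → 40.

Cast on 40 stitches.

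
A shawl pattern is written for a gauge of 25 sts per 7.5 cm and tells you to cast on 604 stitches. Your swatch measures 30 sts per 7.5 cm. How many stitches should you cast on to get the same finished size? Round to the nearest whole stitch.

Cast on 725 stitches.

Scale factor = 30 / 25 = 1.200.
604 × 30 / 25 = 724.80 sts.
→ 725 sts.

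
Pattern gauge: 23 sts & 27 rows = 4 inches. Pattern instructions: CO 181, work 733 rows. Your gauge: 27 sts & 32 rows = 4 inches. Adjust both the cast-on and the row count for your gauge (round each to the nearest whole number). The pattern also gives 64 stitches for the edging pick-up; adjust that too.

Stitches: 181 × 27/23 = 212.48 → 212.
Rows: 733 × 32/27 = 868.74 → 869.
edging pick-up: 64 × 27/23 = 75.13 → 75.

Cast on 212 stitches; work 869 rows; edging pick-up 75 stitches.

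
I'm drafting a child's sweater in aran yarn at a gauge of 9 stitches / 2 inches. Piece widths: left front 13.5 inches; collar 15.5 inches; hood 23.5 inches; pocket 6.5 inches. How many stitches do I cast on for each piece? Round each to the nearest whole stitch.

Rate = 9/2 = 4.5 sts per in.
left front: 13.5 × 4.5 = 60.75 → 61.
collar: 15.5 × 4.5 = 69.75 → 70.
hood: 23.5 × 4.5 = 105.75 → 106.
pocket: 6.5 × 4.5 = 29.25 → 29.

left front 61; collar 70; hood 106; pocket 29.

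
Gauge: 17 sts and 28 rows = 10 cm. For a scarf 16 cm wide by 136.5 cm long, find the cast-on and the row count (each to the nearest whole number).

Stitch gauge = 17/10 = 1.7 sts/cm; 16 × 1.7 = 27.20 → 27 sts.
Row gauge = 28/10 = 2.8 rows/cm; 136.5 × 2.8 = 382.20 → 382 rows.

Cast on 27 stitches and work 382 rows.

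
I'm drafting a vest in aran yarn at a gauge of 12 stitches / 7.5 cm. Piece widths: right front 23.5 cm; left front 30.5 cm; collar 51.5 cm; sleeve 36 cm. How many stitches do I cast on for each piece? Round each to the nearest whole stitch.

Rate = 12/7.5 = 1.6 sts per cm.
right front: 23.5 × 1.6 = 37.60 → 38.
left front: 30.5 × 1.6 = 48.80 → 49.
collar: 51.5 × 1.6 = 82.40 → 82.
sleeve: 36 × 1.6 = 57.60 → 58.

right front 38; left front 49; collar 82; sleeve 58.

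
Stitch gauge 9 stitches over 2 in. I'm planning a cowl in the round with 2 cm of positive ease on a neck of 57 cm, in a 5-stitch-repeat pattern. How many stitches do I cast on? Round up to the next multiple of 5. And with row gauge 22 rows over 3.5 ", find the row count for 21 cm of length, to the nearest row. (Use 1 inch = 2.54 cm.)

Cast on 105 stitches; work 52 rows.

Finished = 57 + 2 = 59 cm.
59 cm × 1/2.54 = 23.23 inches.
9/2 = 4.5 sts per in; 23.23 × 4.5 = 104.53 sts.
Next multiple of 5 → 105.
21 cm = 8.27 inches; × 6.286 = 51.97 → 52 rows.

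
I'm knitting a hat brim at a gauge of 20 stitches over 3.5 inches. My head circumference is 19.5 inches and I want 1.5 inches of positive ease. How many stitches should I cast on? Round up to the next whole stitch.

Finished = 19.5 + 1.5 = 21 in.
20 / 3.5 = 5.714 sts per inch.
21.00 × 5.714 = 120.00 sts.

120 stitches.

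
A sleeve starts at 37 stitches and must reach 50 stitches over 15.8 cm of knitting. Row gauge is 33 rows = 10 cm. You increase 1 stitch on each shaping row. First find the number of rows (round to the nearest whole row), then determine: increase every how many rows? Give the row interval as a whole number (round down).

Increase every 4th row.

Rows = 15.8 × 3.3 = 52.1 → 52 rows.
Stitches to add: 13 → 13 shaping rows (at 1 st each).
52 / 13 = 4.00 → every 4 rows.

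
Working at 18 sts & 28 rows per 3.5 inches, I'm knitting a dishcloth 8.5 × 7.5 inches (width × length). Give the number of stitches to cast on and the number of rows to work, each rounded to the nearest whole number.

Cast on 44 stitches and work 60 rows.

Stitch gauge = 18/3.5 = 5.143 sts/in; 8.5 × 5.143 = 43.71 → 44 sts.
Row gauge = 28/3.5 = 8 rows/in; 7.5 × 8 = 60.00 → 60 rows.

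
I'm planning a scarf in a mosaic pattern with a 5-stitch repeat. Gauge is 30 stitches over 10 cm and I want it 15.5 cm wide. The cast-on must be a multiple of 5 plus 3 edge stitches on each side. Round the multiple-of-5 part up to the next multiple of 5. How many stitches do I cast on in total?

CO 51 sts.

30 / 10 = 3 sts per cm.
15.5 × 3 = 46.50 sts.
Less 6 edge sts → 40.50 for the repeat.
Next multiple of 5: 45.
Add back 6 edge sts → 51.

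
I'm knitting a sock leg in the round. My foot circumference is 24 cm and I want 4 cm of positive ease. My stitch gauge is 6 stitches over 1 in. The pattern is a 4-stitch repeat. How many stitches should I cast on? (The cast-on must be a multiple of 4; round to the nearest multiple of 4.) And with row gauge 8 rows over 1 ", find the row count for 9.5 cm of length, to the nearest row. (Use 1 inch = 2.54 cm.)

Cast on 68 stitches; work 30 rows.

Finished = 24 + 4 = 28 cm.
28 cm × 1/2.54 = 11.02 inches.
6/1 = 6 sts per in; 11.02 × 6 = 66.14 sts.
Nearest multiple of 4 → 68.
9.5 cm = 3.74 inches; × 8 = 29.92 → 30 rows.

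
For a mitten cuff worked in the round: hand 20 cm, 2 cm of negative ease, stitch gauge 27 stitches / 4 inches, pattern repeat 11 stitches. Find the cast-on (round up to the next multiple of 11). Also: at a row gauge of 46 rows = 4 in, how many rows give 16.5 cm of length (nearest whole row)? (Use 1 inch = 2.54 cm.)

Finished = 20 − 2 = 18 cm.
18 cm × 1/2.54 = 7.09 inches.
27/4 = 6.75 sts per in; 7.09 × 6.75 = 47.83 sts.
Next multiple of 11 → 55.
16.5 cm = 6.50 inches; × 11.5 = 74.70 → 75 rows.

Cast on 55 stitches; work 75 rows.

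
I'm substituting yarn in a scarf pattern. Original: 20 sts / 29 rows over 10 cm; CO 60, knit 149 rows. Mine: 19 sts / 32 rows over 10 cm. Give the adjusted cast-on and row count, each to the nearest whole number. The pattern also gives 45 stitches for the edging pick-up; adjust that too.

Stitches: 60 × 19/20 = 57.00 → 57.
Rows: 149 × 32/29 = 164.41 → 164.
edging pick-up: 45 × 19/20 = 42.75 → 43.

Cast on 57 stitches; work 164 rows; edging pick-up 43 stitches.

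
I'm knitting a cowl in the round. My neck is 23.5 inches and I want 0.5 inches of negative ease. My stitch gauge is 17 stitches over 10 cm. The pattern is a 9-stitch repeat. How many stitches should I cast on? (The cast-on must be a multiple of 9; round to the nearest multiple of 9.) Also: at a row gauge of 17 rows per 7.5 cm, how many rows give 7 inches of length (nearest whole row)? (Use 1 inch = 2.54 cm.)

Finished = 23.5 − 0.5 = 23 inches.
23 inches × 2.54 = 58.42 cm.
17/10 = 1.7 sts per cm; 58.42 × 1.7 = 99.31 sts.
Nearest multiple of 9 → 99.
7 inches = 17.78 cm; × 2.267 = 40.30 → 40 rows.

Cast on 99 stitches; work 40 rows.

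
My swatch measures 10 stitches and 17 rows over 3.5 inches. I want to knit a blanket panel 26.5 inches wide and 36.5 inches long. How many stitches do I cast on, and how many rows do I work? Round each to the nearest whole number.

Stitch gauge = 10/3.5 = 2.857 sts/in; 26.5 × 2.857 = 75.71 → 76 sts.
Row gauge = 17/3.5 = 4.857 rows/in; 36.5 × 4.857 = 177.29 → 177 rows.

Cast on 76 stitches and work 177 rows.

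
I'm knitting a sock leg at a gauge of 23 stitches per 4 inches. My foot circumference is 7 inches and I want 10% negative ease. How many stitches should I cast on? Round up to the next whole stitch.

37 stitches.

Finished = 7 × 0.90 = 6.30 in.
23 / 4 = 5.75 sts per inch.
6.30 × 5.75 = 36.23 sts.
→ 37 sts.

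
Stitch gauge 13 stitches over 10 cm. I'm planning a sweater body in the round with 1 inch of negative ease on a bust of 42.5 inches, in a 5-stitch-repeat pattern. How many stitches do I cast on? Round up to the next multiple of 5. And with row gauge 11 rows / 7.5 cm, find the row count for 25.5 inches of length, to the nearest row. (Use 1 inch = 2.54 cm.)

Cast on 140 stitches; work 95 rows.

Finished = 42.5 − 1 = 41.5 inches.
41.5 inches × 2.54 = 105.41 cm.
13/10 = 1.3 sts per cm; 105.41 × 1.3 = 137.03 sts.
Next multiple of 5 → 140.
25.5 inches = 64.77 cm; × 1.467 = 95.00 → 95 rows.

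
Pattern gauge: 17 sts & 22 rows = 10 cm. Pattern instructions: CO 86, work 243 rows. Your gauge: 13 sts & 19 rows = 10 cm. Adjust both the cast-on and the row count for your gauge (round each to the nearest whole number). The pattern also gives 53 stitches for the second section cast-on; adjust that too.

Cast on 66 stitches; work 210 rows; second section cast-on 41 stitches.

Stitches: 86 × 13/17 = 65.76 → 66.
Rows: 243 × 19/22 = 209.86 → 210.
second section cast-on: 53 × 13/17 = 40.53 → 41.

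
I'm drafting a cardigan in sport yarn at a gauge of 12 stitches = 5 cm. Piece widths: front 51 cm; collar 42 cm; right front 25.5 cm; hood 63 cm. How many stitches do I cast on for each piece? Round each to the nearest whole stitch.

Rate = 12/5 = 2.4 sts per cm.
front: 51 × 2.4 = 122.40 → 122.
collar: 42 × 2.4 = 100.80 → 101.
right front: 25.5 × 2.4 = 61.20 → 61.
hood: 63 × 2.4 = 151.20 → 151.

front 122; collar 101; right front 61; hood 151.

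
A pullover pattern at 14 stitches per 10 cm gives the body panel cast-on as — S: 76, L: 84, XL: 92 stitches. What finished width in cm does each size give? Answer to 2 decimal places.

S 54.29 cm; L 60.00 cm; XL 65.71 cm.

14/10 = 1.4 sts per cm.
S: 76 / 1.4 = 54.286 → 54.29 cm.
L: 84 / 1.4 = 60.000 → 60.00 cm.
XL: 92 / 1.4 = 65.714 → 65.71 cm.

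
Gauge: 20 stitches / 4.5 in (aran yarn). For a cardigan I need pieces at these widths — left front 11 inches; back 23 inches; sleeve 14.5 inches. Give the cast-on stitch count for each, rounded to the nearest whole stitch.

left front 49; back 102; sleeve 64.

Rate = 20/4.5 = 4.444 sts per in.
left front: 11 × 4.444 = 48.89 → 49.
back: 23 × 4.444 = 102.22 → 102.
sleeve: 14.5 × 4.444 = 64.44 → 64.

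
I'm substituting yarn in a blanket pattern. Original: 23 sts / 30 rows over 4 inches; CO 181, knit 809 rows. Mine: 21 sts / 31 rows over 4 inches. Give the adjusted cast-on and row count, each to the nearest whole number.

Cast on 165 stitches; work 836 rows.

Stitches: 181 × 21/23 = 165.26 → 165.
Rows: 809 × 31/30 = 835.97 → 836.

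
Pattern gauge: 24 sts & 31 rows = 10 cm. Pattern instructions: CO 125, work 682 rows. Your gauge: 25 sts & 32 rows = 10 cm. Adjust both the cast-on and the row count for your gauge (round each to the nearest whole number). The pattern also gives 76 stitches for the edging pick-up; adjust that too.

Cast on 130 stitches; work 704 rows; edging pick-up 79 stitches.

Stitches: 125 × 25/24 = 130.21 → 130.
Rows: 682 × 32/31 = 704.00 → 704.
edging pick-up: 76 × 25/24 = 79.17 → 79.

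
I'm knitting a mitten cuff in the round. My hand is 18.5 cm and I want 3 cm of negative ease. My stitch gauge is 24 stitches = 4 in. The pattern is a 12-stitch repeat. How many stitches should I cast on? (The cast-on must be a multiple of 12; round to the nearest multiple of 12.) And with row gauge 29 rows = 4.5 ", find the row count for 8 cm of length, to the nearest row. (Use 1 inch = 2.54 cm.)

Cast on 36 stitches; work 20 rows.

Finished = 18.5 − 3 = 15.5 cm.
15.5 cm × 1/2.54 = 6.10 inches.
24/4 = 6 sts per in; 6.10 × 6 = 36.61 sts.
Nearest multiple of 12 → 36.
8 cm = 3.15 inches; × 6.444 = 20.30 → 20 rows.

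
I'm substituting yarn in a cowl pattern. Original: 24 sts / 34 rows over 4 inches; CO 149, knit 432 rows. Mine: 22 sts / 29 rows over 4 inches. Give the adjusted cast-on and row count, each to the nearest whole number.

Stitches: 149 × 22/24 = 136.58 → 137.
Rows: 432 × 29/34 = 368.47 → 368.

Cast on 137 stitches; work 368 rows.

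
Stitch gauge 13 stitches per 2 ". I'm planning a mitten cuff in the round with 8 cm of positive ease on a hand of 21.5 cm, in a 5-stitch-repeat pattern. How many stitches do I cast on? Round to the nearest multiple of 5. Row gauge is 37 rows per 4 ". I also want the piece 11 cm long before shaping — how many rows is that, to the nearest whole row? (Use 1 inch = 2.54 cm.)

Finished = 21.5 + 8 = 29.5 cm.
29.5 cm × 1/2.54 = 11.61 inches.
13/2 = 6.5 sts per in; 11.61 × 6.5 = 75.49 sts.
Nearest multiple of 5 → 75.
11 cm = 4.33 inches; × 9.25 = 40.06 → 40 rows.

Cast on 75 stitches; work 40 rows.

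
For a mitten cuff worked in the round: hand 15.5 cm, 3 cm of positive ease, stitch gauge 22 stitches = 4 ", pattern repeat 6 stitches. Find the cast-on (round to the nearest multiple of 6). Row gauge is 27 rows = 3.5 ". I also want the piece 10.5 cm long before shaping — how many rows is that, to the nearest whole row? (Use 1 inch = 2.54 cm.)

Finished = 15.5 + 3 = 18.5 cm.
18.5 cm × 1/2.54 = 7.28 inches.
22/4 = 5.5 sts per in; 7.28 × 5.5 = 40.06 sts.
Nearest multiple of 6 → 42.
10.5 cm = 4.13 inches; × 7.714 = 31.89 → 32 rows.

Cast on 42 stitches; work 32 rows.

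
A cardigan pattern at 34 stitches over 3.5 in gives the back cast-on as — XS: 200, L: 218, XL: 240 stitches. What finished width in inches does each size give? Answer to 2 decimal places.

34/3.5 = 9.714 sts per in.
XS: 200 / 9.714 = 20.588 → 20.59 in.
L: 218 / 9.714 = 22.441 → 22.44 in.
XL: 240 / 9.714 = 24.706 → 24.71 in.

XS 20.59 inches; L 22.44 inches; XL 24.71 inches.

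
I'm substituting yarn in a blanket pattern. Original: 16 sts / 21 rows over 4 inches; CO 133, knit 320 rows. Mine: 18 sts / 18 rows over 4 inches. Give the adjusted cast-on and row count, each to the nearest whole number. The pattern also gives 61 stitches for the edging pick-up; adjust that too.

Cast on 150 stitches; work 274 rows; edging pick-up 69 stitches.

Stitches: 133 × 18/16 = 149.62 → 150.
Rows: 320 × 18/21 = 274.29 → 274.
edging pick-up: 61 × 18/16 = 68.62 → 69.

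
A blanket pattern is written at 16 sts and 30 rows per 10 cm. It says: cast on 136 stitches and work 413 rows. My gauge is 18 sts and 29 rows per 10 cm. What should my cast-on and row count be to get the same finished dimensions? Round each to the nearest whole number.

Cast on 153 stitches; work 399 rows.

Stitches: 136 × 18/16 = 153.00 → 153.
Rows: 413 × 29/30 = 399.23 → 399.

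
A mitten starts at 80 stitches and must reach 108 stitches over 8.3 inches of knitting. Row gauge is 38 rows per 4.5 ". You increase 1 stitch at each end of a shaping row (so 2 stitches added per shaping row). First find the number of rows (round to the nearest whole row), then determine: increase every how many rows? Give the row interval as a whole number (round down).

Increase every 5th row.

Rows = 8.3 × 8.444 = 70.1 → 70 rows.
Stitches to add: 28 → 14 shaping rows (at 2 st each).
70 / 14 = 5.00 → every 5 rows.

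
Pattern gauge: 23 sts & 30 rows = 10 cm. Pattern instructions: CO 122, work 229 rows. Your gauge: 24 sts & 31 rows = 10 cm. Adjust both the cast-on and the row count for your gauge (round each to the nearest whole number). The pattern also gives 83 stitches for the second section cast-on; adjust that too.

Stitches: 122 × 24/23 = 127.30 → 127.
Rows: 229 × 31/30 = 236.63 → 237.
second section cast-on: 83 × 24/23 = 86.61 → 87.

Cast on 127 stitches; work 237 rows; second section cast-on 87 stitches.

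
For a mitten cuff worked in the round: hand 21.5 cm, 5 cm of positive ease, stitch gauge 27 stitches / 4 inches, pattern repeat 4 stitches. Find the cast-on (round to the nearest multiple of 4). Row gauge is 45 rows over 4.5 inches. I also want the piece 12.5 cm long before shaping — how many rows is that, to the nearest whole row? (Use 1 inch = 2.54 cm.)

Finished = 21.5 + 5 = 26.5 cm.
26.5 cm × 1/2.54 = 10.43 inches.
27/4 = 6.75 sts per in; 10.43 × 6.75 = 70.42 sts.
Nearest multiple of 4 → 72.
12.5 cm = 4.92 inches; × 10 = 49.21 → 49 rows.

Cast on 72 stitches; work 49 rows.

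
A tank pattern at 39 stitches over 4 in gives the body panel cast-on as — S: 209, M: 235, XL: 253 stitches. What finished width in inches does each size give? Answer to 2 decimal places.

39/4 = 9.75 sts per in.
S: 209 / 9.75 = 21.436 → 21.44 in.
M: 235 / 9.75 = 24.103 → 24.10 in.
XL: 253 / 9.75 = 25.949 → 25.95 in.

S 21.44 inches; M 24.10 inches; XL 25.95 inches.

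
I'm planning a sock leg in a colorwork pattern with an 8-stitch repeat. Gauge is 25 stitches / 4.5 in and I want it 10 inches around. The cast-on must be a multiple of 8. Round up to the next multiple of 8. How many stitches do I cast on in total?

CO 56 sts.

25 / 4.5 = 5.556 sts per inch.
10 × 5.556 = 55.56 sts.
Next multiple of 8: 56.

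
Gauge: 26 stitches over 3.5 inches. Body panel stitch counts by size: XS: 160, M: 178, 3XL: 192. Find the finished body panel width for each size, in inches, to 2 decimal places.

26/3.5 = 7.429 sts per in.
XS: 160 / 7.429 = 21.538 → 21.54 in.
M: 178 / 7.429 = 23.962 → 23.96 in.
3XL: 192 / 7.429 = 25.846 → 25.85 in.

XS 21.54 inches; M 23.96 inches; 3XL 25.85 inches.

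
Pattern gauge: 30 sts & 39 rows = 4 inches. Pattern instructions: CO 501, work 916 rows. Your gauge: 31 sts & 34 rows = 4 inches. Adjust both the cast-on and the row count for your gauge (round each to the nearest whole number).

Stitches: 501 × 31/30 = 517.70 → 518.
Rows: 916 × 34/39 = 798.56 → 799.

Cast on 518 stitches; work 799 rows.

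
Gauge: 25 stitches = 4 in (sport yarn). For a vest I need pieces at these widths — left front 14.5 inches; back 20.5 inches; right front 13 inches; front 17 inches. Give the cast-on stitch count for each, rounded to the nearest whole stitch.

Rate = 25/4 = 6.25 sts per in.
left front: 14.5 × 6.25 = 90.62 → 91.
back: 20.5 × 6.25 = 128.12 → 128.
right front: 13 × 6.25 = 81.25 → 81.
front: 17 × 6.25 = 106.25 → 106.

left front 91; back 128; right front 81; front 106.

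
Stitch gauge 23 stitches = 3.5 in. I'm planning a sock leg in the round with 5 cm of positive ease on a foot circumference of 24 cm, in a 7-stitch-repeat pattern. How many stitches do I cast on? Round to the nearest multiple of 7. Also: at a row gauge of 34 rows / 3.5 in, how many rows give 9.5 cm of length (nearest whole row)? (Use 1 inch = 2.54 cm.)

Finished = 24 + 5 = 29 cm.
29 cm × 1/2.54 = 11.42 inches.
23/3.5 = 6.571 sts per in; 11.42 × 6.571 = 75.03 sts.
Nearest multiple of 7 → 77.
9.5 cm = 3.74 inches; × 9.714 = 36.33 → 36 rows.

Cast on 77 stitches; work 36 rows.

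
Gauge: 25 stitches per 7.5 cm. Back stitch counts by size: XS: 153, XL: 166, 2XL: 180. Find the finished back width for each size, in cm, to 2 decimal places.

25/7.5 = 3.333 sts per cm.
XS: 153 / 3.333 = 45.900 → 45.90 cm.
XL: 166 / 3.333 = 49.800 → 49.80 cm.
2XL: 180 / 3.333 = 54.000 → 54.00 cm.

XS 45.90 cm; XL 49.80 cm; 2XL 54.00 cm.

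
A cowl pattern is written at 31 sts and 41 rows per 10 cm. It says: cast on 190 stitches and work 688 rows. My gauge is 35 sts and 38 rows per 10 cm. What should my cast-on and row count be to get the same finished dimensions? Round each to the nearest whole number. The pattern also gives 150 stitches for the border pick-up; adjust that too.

Stitches: 190 × 35/31 = 214.52 → 215.
Rows: 688 × 38/41 = 637.66 → 638.
border pick-up: 150 × 35/31 = 169.35 → 169.

Cast on 215 stitches; work 638 rows; border pick-up 169 stitches.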